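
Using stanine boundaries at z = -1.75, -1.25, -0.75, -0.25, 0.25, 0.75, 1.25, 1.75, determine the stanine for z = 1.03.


Stanine boundaries: [-1.75, -1.25, -0.75, -0.25, 0.25, 0.75, 1.25, 1.75]
z = 1.03
Check each boundary:
  z >= -1.75 -> could be stanine 2
  z >= -1.25 -> could be stanine 3
  z >= -0.75 -> could be stanine 4
  z >= -0.25 -> could be stanine 5
  z >= 0.25 -> could be stanine 6
  z >= 0.75 -> could be stanine 7
  z < 1.25
  z < 1.75
Highest qualifying boundary gives stanine = 7

7


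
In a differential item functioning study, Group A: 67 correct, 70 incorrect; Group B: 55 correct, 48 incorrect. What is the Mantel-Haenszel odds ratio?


Odds_A = 67/70 = 0.9571
Odds_B = 55/48 = 1.1458
OR = Odds_A / Odds_B = 0.9571 / 1.1458
Exactly, OR = (67 * 48) / (70 * 55) = 3216 / 3850
OR = 0.8353

0.8353


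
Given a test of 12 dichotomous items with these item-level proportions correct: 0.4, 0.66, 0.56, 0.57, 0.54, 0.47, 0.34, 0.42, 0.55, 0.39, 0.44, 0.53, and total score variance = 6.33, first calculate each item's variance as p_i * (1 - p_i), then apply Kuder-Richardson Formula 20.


For each item, compute p_i * q_i:
  Item 1: 0.4 * 0.6 = 0.24
  Item 2: 0.66 * 0.34 = 0.2244
  Item 3: 0.56 * 0.44 = 0.2464
  Item 4: 0.57 * 0.43 = 0.2451
  Item 5: 0.54 * 0.46 = 0.2484
  Item 6: 0.47 * 0.53 = 0.2491
  Item 7: 0.34 * 0.66 = 0.2244
  Item 8: 0.42 * 0.58 = 0.2436
  Item 9: 0.55 * 0.45 = 0.2475
  Item 10: 0.39 * 0.61 = 0.2379
  Item 11: 0.44 * 0.56 = 0.2464
  Item 12: 0.53 * 0.47 = 0.2491
Sum(p_i * q_i) = 0.24 + 0.2244 + 0.2464 + 0.2451 + 0.2484 + 0.2491 + 0.2244 + 0.2436 + 0.2475 + 0.2379 + 0.2464 + 0.2491 = 2.9023
KR-20 = (k/(k-1)) * (1 - Sum(p_i*q_i) / Var_total)
= (12/11) * (1 - 2.9023/6.33)
= 1.0909 * 0.5415
KR-20 = 0.5907

0.5907


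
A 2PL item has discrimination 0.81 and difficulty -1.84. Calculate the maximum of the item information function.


For 2PL, max info at theta = b = -1.84
I_max = a^2 / 4 = 0.81^2 / 4
= 0.6561 / 4
I_max = 0.164

0.164


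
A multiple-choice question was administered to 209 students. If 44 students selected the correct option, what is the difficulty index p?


Item difficulty p = number correct / total examinees
p = 44 / 209
p = 0.2105

0.2105


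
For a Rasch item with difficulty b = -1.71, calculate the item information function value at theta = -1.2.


P = 1/(1+exp(-(-1.2--1.71))) = 0.6248
I = P*(1-P) = 0.6248 * 0.3752
I = 0.2344

0.2344


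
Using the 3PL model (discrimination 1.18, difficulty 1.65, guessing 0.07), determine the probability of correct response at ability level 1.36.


logit = 1.18*(1.36 - 1.65) = -0.3422
P* = 1/(1 + exp(--0.3422)) = 0.4153
P = 0.07 + (1 - 0.07) * 0.4153
P = 0.4562

0.4562


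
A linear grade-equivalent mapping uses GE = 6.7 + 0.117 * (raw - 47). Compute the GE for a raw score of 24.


raw - median = 24 - 47 = -23
slope * diff = 0.117 * -23 = -2.691
GE = 6.7 + -2.691
GE = 4.009

4.009


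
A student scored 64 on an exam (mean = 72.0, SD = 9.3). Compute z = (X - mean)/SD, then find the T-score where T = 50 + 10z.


z = (X - mean) / SD = (64 - 72.0) / 9.3
z = -8.0 / 9.3
z = -0.8602
T-score = T = 50 + 10z
Carry z at full precision (z = -8.0 / 9.3) into the conversion:
T-score = 50 + 10 * (-8.0 / 9.3) = 50 + -80 / 9.3
T-score = 50 + -8.6022
T-score = 41.3978

41.3978


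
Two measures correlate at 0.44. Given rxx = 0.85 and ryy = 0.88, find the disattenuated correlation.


r_corrected = rxy / sqrt(rxx * ryy)
= 0.44 / sqrt(0.85 * 0.88)
= 0.44 / sqrt(0.748)
= 0.44 / 0.86487
r_corrected = 0.5087

0.5087


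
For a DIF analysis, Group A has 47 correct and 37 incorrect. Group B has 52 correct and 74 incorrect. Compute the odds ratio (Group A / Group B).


Odds_A = 47/37 = 1.2703
Odds_B = 52/74 = 0.7027
OR = Odds_A / Odds_B = 1.2703 / 0.7027
Exactly, OR = (47 * 74) / (37 * 52) = 3478 / 1924
OR = 1.8077

1.8077


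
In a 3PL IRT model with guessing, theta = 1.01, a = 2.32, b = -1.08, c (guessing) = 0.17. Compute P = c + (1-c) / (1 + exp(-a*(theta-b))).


logit = 2.32*(1.01 - -1.08) = 4.8488
P* = 1/(1 + exp(-4.8488)) = 0.9922
P = 0.17 + (1 - 0.17) * 0.9922
P = 0.9935

0.9935


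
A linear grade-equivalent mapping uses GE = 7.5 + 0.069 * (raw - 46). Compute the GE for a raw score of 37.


raw - median = 37 - 46 = -9
slope * diff = 0.069 * -9 = -0.621
GE = 7.5 + -0.621
GE = 6.879

6.879


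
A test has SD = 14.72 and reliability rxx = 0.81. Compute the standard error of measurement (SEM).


SEM = SD * sqrt(1 - rxx)
SEM = 14.72 * sqrt(1 - 0.81)
SEM = 14.72 * sqrt(0.19) = 14.72 * 0.43589
SEM = 6.4163

6.4163


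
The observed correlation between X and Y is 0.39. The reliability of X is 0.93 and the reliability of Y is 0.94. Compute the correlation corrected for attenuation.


r_corrected = rxy / sqrt(rxx * ryy)
= 0.39 / sqrt(0.93 * 0.94)
= 0.39 / sqrt(0.8742)
= 0.39 / 0.934987
r_corrected = 0.4171

0.4171


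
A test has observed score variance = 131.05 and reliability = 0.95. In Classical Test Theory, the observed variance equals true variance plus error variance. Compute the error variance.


var_true = rxx * var_obs = 0.95 * 131.05 = 124.4975
var_error = var_obs - var_true
var_error = 131.05 - 124.4975
var_error = 6.5525

6.5525


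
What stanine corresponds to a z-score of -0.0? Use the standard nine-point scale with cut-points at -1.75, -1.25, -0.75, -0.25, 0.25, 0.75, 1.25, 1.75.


Stanine boundaries: [-1.75, -1.25, -0.75, -0.25, 0.25, 0.75, 1.25, 1.75]
z = -0.0
Check each boundary:
  z >= -1.75 -> could be stanine 2
  z >= -1.25 -> could be stanine 3
  z >= -0.75 -> could be stanine 4
  z >= -0.25 -> could be stanine 5
  z < 0.25
  z < 0.75
  z < 1.25
  z < 1.75
Highest qualifying boundary gives stanine = 5

5


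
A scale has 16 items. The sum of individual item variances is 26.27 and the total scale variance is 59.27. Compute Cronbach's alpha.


alpha = (k/(k-1)) * (1 - sum(si^2)/s_total^2)
= (16/15) * (1 - 26.27/59.27)
alpha = 0.5939

0.5939


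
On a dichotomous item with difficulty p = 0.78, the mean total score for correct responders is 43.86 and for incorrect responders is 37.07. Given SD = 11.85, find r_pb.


q = 1 - p = 0.22
rpb = ((M1 - M0) / SD) * sqrt(p * q)
rpb = ((43.86 - 37.07) / 11.85) * sqrt(0.78 * 0.22)
rpb = 0.2374

0.2374


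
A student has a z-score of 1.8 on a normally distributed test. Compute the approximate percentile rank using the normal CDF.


CDF(z) = 0.5 * (1 + erf(z/sqrt(2)))
erf(1.2728) = 0.9281
CDF = 0.9641
Percentile rank = 0.9641 * 100 = 96.41

96.41


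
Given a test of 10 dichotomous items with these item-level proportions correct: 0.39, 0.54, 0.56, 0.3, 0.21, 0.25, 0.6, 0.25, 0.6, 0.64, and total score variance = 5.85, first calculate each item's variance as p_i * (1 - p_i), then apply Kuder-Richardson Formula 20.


For each item, compute p_i * q_i:
  Item 1: 0.39 * 0.61 = 0.2379
  Item 2: 0.54 * 0.46 = 0.2484
  Item 3: 0.56 * 0.44 = 0.2464
  Item 4: 0.3 * 0.7 = 0.21
  Item 5: 0.21 * 0.79 = 0.1659
  Item 6: 0.25 * 0.75 = 0.1875
  Item 7: 0.6 * 0.4 = 0.24
  Item 8: 0.25 * 0.75 = 0.1875
  Item 9: 0.6 * 0.4 = 0.24
  Item 10: 0.64 * 0.36 = 0.2304
Sum(p_i * q_i) = 0.2379 + 0.2484 + 0.2464 + 0.21 + 0.1659 + 0.1875 + 0.24 + 0.1875 + 0.24 + 0.2304 = 2.194
KR-20 = (k/(k-1)) * (1 - Sum(p_i*q_i) / Var_total)
= (10/9) * (1 - 2.194/5.85)
= 1.1111 * 0.625
KR-20 = 0.6944

0.6944


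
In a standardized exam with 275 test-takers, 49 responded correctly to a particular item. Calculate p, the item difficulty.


Item difficulty p = number correct / total examinees
p = 49 / 275
p = 0.1782

0.1782


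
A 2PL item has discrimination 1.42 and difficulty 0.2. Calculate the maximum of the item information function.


For 2PL, max info at theta = b = 0.2
I_max = a^2 / 4 = 1.42^2 / 4
= 2.0164 / 4
I_max = 0.5041

0.5041


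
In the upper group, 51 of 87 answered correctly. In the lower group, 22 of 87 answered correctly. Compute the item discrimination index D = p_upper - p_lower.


p_upper = 51/87 = 0.5862
p_lower = 22/87 = 0.2529
D = 0.5862 - 0.2529 = 0.3333

0.3333


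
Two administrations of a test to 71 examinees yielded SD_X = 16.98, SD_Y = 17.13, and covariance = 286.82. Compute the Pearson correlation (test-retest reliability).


r = cov(X,Y) / (SD_X * SD_Y)
r = 286.82 / (16.98 * 17.13)
r = 286.82 / 290.8674
r = 0.9861

0.9861


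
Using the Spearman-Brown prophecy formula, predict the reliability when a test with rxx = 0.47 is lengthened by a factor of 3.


r_new = (n * rxx) / (1 + (n-1) * rxx)
r_new = (3 * 0.47) / (1 + 2 * 0.47)
r_new = 1.41 / 1.94
r_new = 0.7268

0.7268


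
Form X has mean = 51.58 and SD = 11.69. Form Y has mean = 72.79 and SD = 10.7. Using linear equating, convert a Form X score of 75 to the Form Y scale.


slope = SD_Y / SD_X = 10.7 / 11.69 ~ 0.9153
intercept = mean_Y - slope * mean_X = 72.79 - (10.7 / 11.69) * 51.58 ~ 25.5782
Y = slope * X + intercept. To avoid rounding drift from the rounded slope/intercept, evaluate the equivalent form Y = mean_Y + SD_Y * (X - mean_X) / SD_X at full precision:
Y = 72.79 + 10.7 * (75 - 51.58) / 11.69
Y = 72.79 + 10.7 * 23.42 / 11.69
Y = 72.79 + 250.594 / 11.69
Y = 72.79 + 21.4366
Y = 94.2266

94.2266


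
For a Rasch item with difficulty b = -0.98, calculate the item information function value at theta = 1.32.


P = 1/(1+exp(-(1.32--0.98))) = 0.9089
I = P*(1-P) = 0.9089 * 0.0911
I = 0.0828

0.0828


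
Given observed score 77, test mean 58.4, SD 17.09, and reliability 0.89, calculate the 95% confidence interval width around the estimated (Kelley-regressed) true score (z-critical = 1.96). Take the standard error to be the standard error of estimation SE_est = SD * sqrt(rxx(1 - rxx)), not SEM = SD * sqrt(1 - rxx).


True score estimate = 0.89*77 + 0.11*58.4 = 74.954
SE_est = SD * sqrt(rxx * (1 - rxx)) = 17.09 * sqrt(0.89 * 0.11) = 17.09 * sqrt(0.0979) = 5.347286
CI = T_est +/- z * SE_est, so width = 2 * z * SE_est = 2 * 1.96 * 5.347286
Width = 20.9614

20.9614


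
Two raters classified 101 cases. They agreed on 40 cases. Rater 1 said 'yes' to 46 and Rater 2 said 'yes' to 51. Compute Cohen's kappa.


P_o = 40/101 = 0.39604
P_e = (46*51 + 55*50) / 10201 = 0.499559
kappa = (P_o - P_e) / (1 - P_e)
kappa = (0.39604 - 0.499559) / (1 - 0.499559)
kappa = -0.2069

-0.2069


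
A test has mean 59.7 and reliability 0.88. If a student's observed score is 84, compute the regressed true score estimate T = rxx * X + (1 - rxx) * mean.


T_est = rxx * X + (1 - rxx) * mean
T_est = 0.88 * 84 + 0.12 * 59.7
T_est = 73.92 + 7.164
T_est = 81.084

81.084


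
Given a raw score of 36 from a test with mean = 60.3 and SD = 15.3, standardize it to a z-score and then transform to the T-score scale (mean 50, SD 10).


z = (X - mean) / SD = (36 - 60.3) / 15.3
z = -24.3 / 15.3
z = -1.5882
T-score = T = 50 + 10z
Carry z at full precision (z = -24.3 / 15.3) into the conversion:
T-score = 50 + 10 * (-24.3 / 15.3) = 50 + -243 / 15.3
T-score = 50 + -15.8824
T-score = 34.1176

34.1176


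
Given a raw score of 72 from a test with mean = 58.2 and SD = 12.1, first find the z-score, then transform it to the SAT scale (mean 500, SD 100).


z = (X - mean) / SD = (72 - 58.2) / 12.1
z = 13.8 / 12.1
z = 1.1405
SAT-scale = SAT = 500 + 100z
Carry z at full precision (z = 13.8 / 12.1) into the conversion:
SAT-scale = 500 + 100 * (13.8 / 12.1) = 500 + 1380 / 12.1
SAT-scale = 500 + 114.0496
SAT-scale = 614.0496

614.0496


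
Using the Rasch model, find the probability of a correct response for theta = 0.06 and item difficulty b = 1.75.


theta - b = 0.06 - 1.75 = -1.69
exp(-(theta - b)) = exp(1.69) = 5.4195
P = 1 / (1 + 5.4195)
P = 0.1558

0.1558


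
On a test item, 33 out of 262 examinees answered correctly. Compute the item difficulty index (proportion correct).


Item difficulty p = number correct / total examinees
p = 33 / 262
p = 0.126

0.126


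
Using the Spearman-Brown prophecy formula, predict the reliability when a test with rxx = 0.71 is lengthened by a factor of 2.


r_new = (n * rxx) / (1 + (n-1) * rxx)
r_new = (2 * 0.71) / (1 + 1 * 0.71)
r_new = 1.42 / 1.71
r_new = 0.8304

0.8304


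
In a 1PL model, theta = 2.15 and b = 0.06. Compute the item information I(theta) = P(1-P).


P = 1/(1+exp(-(2.15-0.06))) = 0.8899
I = P*(1-P) = 0.8899 * 0.1101
I = 0.098

0.098


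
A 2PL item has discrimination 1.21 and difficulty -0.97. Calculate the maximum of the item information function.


For 2PL, max info at theta = b = -0.97
I_max = a^2 / 4 = 1.21^2 / 4
= 1.4641 / 4
I_max = 0.366

0.366


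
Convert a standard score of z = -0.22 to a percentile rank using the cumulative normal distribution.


CDF(z) = 0.5 * (1 + erf(z/sqrt(2)))
erf(-0.1556) = -0.1741
CDF = 0.4129
Percentile rank = 0.4129 * 100 = 41.29

41.29


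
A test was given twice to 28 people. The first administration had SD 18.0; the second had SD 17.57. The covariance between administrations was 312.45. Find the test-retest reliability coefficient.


r = cov(X,Y) / (SD_X * SD_Y)
r = 312.45 / (18.0 * 17.57)
r = 312.45 / 316.26
r = 0.988

0.988


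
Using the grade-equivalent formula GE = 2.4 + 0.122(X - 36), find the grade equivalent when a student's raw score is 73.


raw - median = 73 - 36 = 37
slope * diff = 0.122 * 37 = 4.514
GE = 2.4 + 4.514
GE = 6.914

6.914


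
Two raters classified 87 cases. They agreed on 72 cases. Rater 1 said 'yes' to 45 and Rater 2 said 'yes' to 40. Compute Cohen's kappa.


P_o = 72/87 = 0.827586
P_e = (45*40 + 42*47) / 7569 = 0.498613
kappa = (P_o - P_e) / (1 - P_e)
kappa = (0.827586 - 0.498613) / (1 - 0.498613)
kappa = 0.6561

0.6561


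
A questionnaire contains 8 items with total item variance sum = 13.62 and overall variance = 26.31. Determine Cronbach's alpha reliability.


alpha = (k/(k-1)) * (1 - sum(si^2)/s_total^2)
= (8/7) * (1 - 13.62/26.31)
alpha = 0.5512

0.5512


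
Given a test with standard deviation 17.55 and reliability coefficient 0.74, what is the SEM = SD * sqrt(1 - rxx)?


SEM = SD * sqrt(1 - rxx)
SEM = 17.55 * sqrt(1 - 0.74)
SEM = 17.55 * sqrt(0.26) = 17.55 * 0.509902
SEM = 8.9488

8.9488


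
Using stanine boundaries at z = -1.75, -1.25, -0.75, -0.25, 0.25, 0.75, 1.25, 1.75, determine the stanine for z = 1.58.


Stanine boundaries: [-1.75, -1.25, -0.75, -0.25, 0.25, 0.75, 1.25, 1.75]
z = 1.58
Check each boundary:
  z >= -1.75 -> could be stanine 2
  z >= -1.25 -> could be stanine 3
  z >= -0.75 -> could be stanine 4
  z >= -0.25 -> could be stanine 5
  z >= 0.25 -> could be stanine 6
  z >= 0.75 -> could be stanine 7
  z >= 1.25 -> could be stanine 8
  z < 1.75
Highest qualifying boundary gives stanine = 8

8


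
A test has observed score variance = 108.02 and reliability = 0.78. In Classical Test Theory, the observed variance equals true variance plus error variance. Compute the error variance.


var_true = rxx * var_obs = 0.78 * 108.02 = 84.2556
var_error = var_obs - var_true
var_error = 108.02 - 84.2556
var_error = 23.7644

23.7644


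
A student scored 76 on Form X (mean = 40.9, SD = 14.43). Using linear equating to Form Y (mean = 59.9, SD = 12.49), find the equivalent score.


slope = SD_Y / SD_X = 12.49 / 14.43 ~ 0.8656
intercept = mean_Y - slope * mean_X = 59.9 - (12.49 / 14.43) * 40.9 ~ 24.4987
Y = slope * X + intercept. To avoid rounding drift from the rounded slope/intercept, evaluate the equivalent form Y = mean_Y + SD_Y * (X - mean_X) / SD_X at full precision:
Y = 59.9 + 12.49 * (76 - 40.9) / 14.43
Y = 59.9 + 12.49 * 35.1 / 14.43
Y = 59.9 + 438.399 / 14.43
Y = 59.9 + 30.3811
Y = 90.2811

90.2811


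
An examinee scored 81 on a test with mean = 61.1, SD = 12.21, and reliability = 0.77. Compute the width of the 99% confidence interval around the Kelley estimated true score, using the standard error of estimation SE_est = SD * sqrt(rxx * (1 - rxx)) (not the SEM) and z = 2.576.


True score estimate = 0.77*81 + 0.23*61.1 = 76.423
SE_est = SD * sqrt(rxx * (1 - rxx)) = 12.21 * sqrt(0.77 * 0.23) = 12.21 * sqrt(0.1771) = 5.138365
CI = T_est +/- z * SE_est, so width = 2 * z * SE_est = 2 * 2.576 * 5.138365
Width = 26.4729

26.4729


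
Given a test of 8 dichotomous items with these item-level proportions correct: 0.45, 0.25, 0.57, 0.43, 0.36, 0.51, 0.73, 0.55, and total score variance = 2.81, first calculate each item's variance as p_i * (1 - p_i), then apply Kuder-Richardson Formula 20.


For each item, compute p_i * q_i:
  Item 1: 0.45 * 0.55 = 0.2475
  Item 2: 0.25 * 0.75 = 0.1875
  Item 3: 0.57 * 0.43 = 0.2451
  Item 4: 0.43 * 0.57 = 0.2451
  Item 5: 0.36 * 0.64 = 0.2304
  Item 6: 0.51 * 0.49 = 0.2499
  Item 7: 0.73 * 0.27 = 0.1971
  Item 8: 0.55 * 0.45 = 0.2475
Sum(p_i * q_i) = 0.2475 + 0.1875 + 0.2451 + 0.2451 + 0.2304 + 0.2499 + 0.1971 + 0.2475 = 1.8501
KR-20 = (k/(k-1)) * (1 - Sum(p_i*q_i) / Var_total)
= (8/7) * (1 - 1.8501/2.81)
= 1.1429 * 0.3416
KR-20 = 0.3904

0.3904


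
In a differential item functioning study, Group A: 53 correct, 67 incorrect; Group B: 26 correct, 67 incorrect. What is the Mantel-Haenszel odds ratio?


Odds_A = 53/67 = 0.791
Odds_B = 26/67 = 0.3881
OR = Odds_A / Odds_B = 0.791 / 0.3881
Exactly, OR = (53 * 67) / (67 * 26) = 3551 / 1742
OR = 2.0385

2.0385


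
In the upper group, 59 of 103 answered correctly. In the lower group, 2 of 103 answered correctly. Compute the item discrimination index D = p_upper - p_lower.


p_upper = 59/103 = 0.5728
p_lower = 2/103 = 0.0194
D = 0.5728 - 0.0194 = 0.5534

0.5534


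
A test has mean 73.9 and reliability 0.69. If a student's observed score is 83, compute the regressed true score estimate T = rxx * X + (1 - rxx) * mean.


T_est = rxx * X + (1 - rxx) * mean
T_est = 0.69 * 83 + 0.31 * 73.9
T_est = 57.27 + 22.909
T_est = 80.179

80.179


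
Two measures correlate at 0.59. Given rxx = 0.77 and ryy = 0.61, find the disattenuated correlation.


r_corrected = rxy / sqrt(rxx * ryy)
= 0.59 / sqrt(0.77 * 0.61)
= 0.59 / sqrt(0.4697)
= 0.59 / 0.685347
r_corrected = 0.8609

0.8609


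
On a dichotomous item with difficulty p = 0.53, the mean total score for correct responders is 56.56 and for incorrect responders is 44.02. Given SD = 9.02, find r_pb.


q = 1 - p = 0.47
rpb = ((M1 - M0) / SD) * sqrt(p * q)
rpb = ((56.56 - 44.02) / 9.02) * sqrt(0.53 * 0.47)
rpb = 0.6939

0.6939


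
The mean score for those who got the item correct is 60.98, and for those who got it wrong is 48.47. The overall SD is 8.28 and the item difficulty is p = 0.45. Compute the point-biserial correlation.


q = 1 - p = 0.55
rpb = ((M1 - M0) / SD) * sqrt(p * q)
rpb = ((60.98 - 48.47) / 8.28) * sqrt(0.45 * 0.55)
rpb = 0.7516

0.7516


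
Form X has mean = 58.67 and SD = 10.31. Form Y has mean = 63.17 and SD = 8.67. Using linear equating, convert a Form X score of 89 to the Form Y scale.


slope = SD_Y / SD_X = 8.67 / 10.31 ~ 0.8409
intercept = mean_Y - slope * mean_X = 63.17 - (8.67 / 10.31) * 58.67 ~ 13.8326
Y = slope * X + intercept. To avoid rounding drift from the rounded slope/intercept, evaluate the equivalent form Y = mean_Y + SD_Y * (X - mean_X) / SD_X at full precision:
Y = 63.17 + 8.67 * (89 - 58.67) / 10.31
Y = 63.17 + 8.67 * 30.33 / 10.31
Y = 63.17 + 262.9611 / 10.31
Y = 63.17 + 25.5054
Y = 88.6754

88.6754


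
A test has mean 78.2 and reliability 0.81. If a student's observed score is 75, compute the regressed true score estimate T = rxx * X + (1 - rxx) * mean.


T_est = rxx * X + (1 - rxx) * mean
T_est = 0.81 * 75 + 0.19 * 78.2
T_est = 60.75 + 14.858
T_est = 75.608

75.608


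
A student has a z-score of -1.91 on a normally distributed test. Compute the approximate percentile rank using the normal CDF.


CDF(z) = 0.5 * (1 + erf(z/sqrt(2)))
erf(-1.3506) = -0.9439
CDF = 0.0281
Percentile rank = 0.0281 * 100 = 2.81

2.81


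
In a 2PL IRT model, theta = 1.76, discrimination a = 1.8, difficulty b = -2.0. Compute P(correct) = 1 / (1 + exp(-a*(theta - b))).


a*(theta - b) = 1.8 * (1.76 - -2.0) = 6.768
exp(-6.768) = 0.0011
P = 1 / (1 + 0.0011)
P = 0.9989

0.9989


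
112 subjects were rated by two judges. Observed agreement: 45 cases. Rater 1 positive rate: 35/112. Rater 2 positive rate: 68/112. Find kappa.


P_o = 45/112 = 0.401786
P_e = (35*68 + 77*44) / 12544 = 0.459821
kappa = (P_o - P_e) / (1 - P_e)
kappa = (0.401786 - 0.459821) / (1 - 0.459821)
kappa = -0.1074

-0.1074


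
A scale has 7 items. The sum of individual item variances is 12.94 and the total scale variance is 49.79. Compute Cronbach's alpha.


alpha = (k/(k-1)) * (1 - sum(si^2)/s_total^2)
= (7/6) * (1 - 12.94/49.79)
alpha = 0.8635

0.8635


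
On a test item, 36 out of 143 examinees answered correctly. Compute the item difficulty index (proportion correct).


Item difficulty p = number correct / total examinees
p = 36 / 143
p = 0.2517

0.2517


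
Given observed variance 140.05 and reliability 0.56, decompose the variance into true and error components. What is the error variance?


var_true = rxx * var_obs = 0.56 * 140.05 = 78.428
var_error = var_obs - var_true
var_error = 140.05 - 78.428
var_error = 61.622

61.622


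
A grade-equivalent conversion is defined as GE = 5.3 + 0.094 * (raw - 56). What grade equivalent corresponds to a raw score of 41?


raw - median = 41 - 56 = -15
slope * diff = 0.094 * -15 = -1.41
GE = 5.3 + -1.41
GE = 3.89

3.89


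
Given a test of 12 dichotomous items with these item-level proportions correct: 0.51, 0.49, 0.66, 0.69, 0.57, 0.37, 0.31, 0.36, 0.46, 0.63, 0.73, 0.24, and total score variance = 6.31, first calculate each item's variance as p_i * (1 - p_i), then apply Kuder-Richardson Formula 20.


For each item, compute p_i * q_i:
  Item 1: 0.51 * 0.49 = 0.2499
  Item 2: 0.49 * 0.51 = 0.2499
  Item 3: 0.66 * 0.34 = 0.2244
  Item 4: 0.69 * 0.31 = 0.2139
  Item 5: 0.57 * 0.43 = 0.2451
  Item 6: 0.37 * 0.63 = 0.2331
  Item 7: 0.31 * 0.69 = 0.2139
  Item 8: 0.36 * 0.64 = 0.2304
  Item 9: 0.46 * 0.54 = 0.2484
  Item 10: 0.63 * 0.37 = 0.2331
  Item 11: 0.73 * 0.27 = 0.1971
  Item 12: 0.24 * 0.76 = 0.1824
Sum(p_i * q_i) = 0.2499 + 0.2499 + 0.2244 + 0.2139 + 0.2451 + 0.2331 + 0.2139 + 0.2304 + 0.2484 + 0.2331 + 0.1971 + 0.1824 = 2.7216
KR-20 = (k/(k-1)) * (1 - Sum(p_i*q_i) / Var_total)
= (12/11) * (1 - 2.7216/6.31)
= 1.0909 * 0.5687
KR-20 = 0.6204

0.6204


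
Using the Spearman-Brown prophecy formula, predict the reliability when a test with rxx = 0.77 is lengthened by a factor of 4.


r_new = (n * rxx) / (1 + (n-1) * rxx)
r_new = (4 * 0.77) / (1 + 3 * 0.77)
r_new = 3.08 / 3.31
r_new = 0.9305

0.9305


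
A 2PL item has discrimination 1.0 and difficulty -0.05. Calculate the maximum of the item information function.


For 2PL, max info at theta = b = -0.05
I_max = a^2 / 4 = 1.0^2 / 4
= 1.0 / 4
I_max = 0.25

0.25


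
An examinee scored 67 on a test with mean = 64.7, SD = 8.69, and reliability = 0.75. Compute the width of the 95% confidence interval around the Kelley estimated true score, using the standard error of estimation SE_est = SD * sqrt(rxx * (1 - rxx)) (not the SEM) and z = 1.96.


True score estimate = 0.75*67 + 0.25*64.7 = 66.425
SE_est = SD * sqrt(rxx * (1 - rxx)) = 8.69 * sqrt(0.75 * 0.25) = 8.69 * sqrt(0.1875) = 3.76288
CI = T_est +/- z * SE_est, so width = 2 * z * SE_est = 2 * 1.96 * 3.76288
Width = 14.7505

14.7505


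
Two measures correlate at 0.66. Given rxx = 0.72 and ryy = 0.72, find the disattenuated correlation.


r_corrected = rxy / sqrt(rxx * ryy)
= 0.66 / sqrt(0.72 * 0.72)
= 0.66 / sqrt(0.5184)
= 0.66 / 0.72
r_corrected = 0.9167

0.9167


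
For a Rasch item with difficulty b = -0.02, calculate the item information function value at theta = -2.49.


P = 1/(1+exp(-(-2.49--0.02))) = 0.078
I = P*(1-P) = 0.078 * 0.922
I = 0.0719

0.0719


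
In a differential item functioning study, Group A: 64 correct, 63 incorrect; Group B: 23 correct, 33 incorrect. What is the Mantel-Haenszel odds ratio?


Odds_A = 64/63 = 1.0159
Odds_B = 23/33 = 0.697
OR = Odds_A / Odds_B = 1.0159 / 0.697
Exactly, OR = (64 * 33) / (63 * 23) = 2112 / 1449
OR = 1.4576

1.4576


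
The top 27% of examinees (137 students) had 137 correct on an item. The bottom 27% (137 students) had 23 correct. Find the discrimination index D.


p_upper = 137/137 = 1.0
p_lower = 23/137 = 0.1679
D = 1.0 - 0.1679 = 0.8321

0.8321


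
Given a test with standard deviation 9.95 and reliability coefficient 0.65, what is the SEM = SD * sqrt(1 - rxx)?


SEM = SD * sqrt(1 - rxx)
SEM = 9.95 * sqrt(1 - 0.65)
SEM = 9.95 * sqrt(0.35) = 9.95 * 0.591608
SEM = 5.8865

5.8865


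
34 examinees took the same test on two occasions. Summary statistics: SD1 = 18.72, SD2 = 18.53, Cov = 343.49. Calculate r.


r = cov(X,Y) / (SD_X * SD_Y)
r = 343.49 / (18.72 * 18.53)
r = 343.49 / 346.8816
r = 0.9902

0.9902


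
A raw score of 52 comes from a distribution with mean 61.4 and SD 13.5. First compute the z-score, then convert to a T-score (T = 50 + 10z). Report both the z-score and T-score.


z = (X - mean) / SD = (52 - 61.4) / 13.5
z = -9.4 / 13.5
z = -0.6963
T-score = T = 50 + 10z
Carry z at full precision (z = -9.4 / 13.5) into the conversion:
T-score = 50 + 10 * (-9.4 / 13.5) = 50 + -94 / 13.5
T-score = 50 + -6.963
T-score = 43.037

43.037


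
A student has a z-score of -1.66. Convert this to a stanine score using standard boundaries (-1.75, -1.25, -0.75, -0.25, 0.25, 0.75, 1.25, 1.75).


Stanine boundaries: [-1.75, -1.25, -0.75, -0.25, 0.25, 0.75, 1.25, 1.75]
z = -1.66
Check each boundary:
  z >= -1.75 -> could be stanine 2
  z < -1.25
  z < -0.75
  z < -0.25
  z < 0.25
  z < 0.75
  z < 1.25
  z < 1.75
Highest qualifying boundary gives stanine = 2

2


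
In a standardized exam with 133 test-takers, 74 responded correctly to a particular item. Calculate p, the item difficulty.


Item difficulty p = number correct / total examinees
p = 74 / 133
p = 0.5564

0.5564


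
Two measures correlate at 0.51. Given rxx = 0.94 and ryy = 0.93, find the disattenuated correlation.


r_corrected = rxy / sqrt(rxx * ryy)
= 0.51 / sqrt(0.94 * 0.93)
= 0.51 / sqrt(0.8742)
= 0.51 / 0.934987
r_corrected = 0.5455

0.5455


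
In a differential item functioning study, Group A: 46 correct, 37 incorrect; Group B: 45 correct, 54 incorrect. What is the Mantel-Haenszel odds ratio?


Odds_A = 46/37 = 1.2432
Odds_B = 45/54 = 0.8333
OR = Odds_A / Odds_B = 1.2432 / 0.8333
Exactly, OR = (46 * 54) / (37 * 45) = 2484 / 1665
OR = 1.4919

1.4919


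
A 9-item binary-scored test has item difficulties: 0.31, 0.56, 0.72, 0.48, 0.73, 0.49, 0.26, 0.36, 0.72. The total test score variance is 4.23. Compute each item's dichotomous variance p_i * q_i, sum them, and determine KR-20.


For each item, compute p_i * q_i:
  Item 1: 0.31 * 0.69 = 0.2139
  Item 2: 0.56 * 0.44 = 0.2464
  Item 3: 0.72 * 0.28 = 0.2016
  Item 4: 0.48 * 0.52 = 0.2496
  Item 5: 0.73 * 0.27 = 0.1971
  Item 6: 0.49 * 0.51 = 0.2499
  Item 7: 0.26 * 0.74 = 0.1924
  Item 8: 0.36 * 0.64 = 0.2304
  Item 9: 0.72 * 0.28 = 0.2016
Sum(p_i * q_i) = 0.2139 + 0.2464 + 0.2016 + 0.2496 + 0.1971 + 0.2499 + 0.1924 + 0.2304 + 0.2016 = 1.9829
KR-20 = (k/(k-1)) * (1 - Sum(p_i*q_i) / Var_total)
= (9/8) * (1 - 1.9829/4.23)
= 1.125 * 0.5312
KR-20 = 0.5976

0.5976


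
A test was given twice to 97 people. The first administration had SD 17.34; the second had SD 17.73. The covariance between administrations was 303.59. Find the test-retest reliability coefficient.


r = cov(X,Y) / (SD_X * SD_Y)
r = 303.59 / (17.34 * 17.73)
r = 303.59 / 307.4382
r = 0.9875

0.9875


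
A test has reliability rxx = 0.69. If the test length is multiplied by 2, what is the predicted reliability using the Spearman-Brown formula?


r_new = (n * rxx) / (1 + (n-1) * rxx)
r_new = (2 * 0.69) / (1 + 1 * 0.69)
r_new = 1.38 / 1.69
r_new = 0.8166

0.8166


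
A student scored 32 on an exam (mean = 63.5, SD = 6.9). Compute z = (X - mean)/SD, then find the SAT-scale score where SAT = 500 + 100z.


z = (X - mean) / SD = (32 - 63.5) / 6.9
z = -31.5 / 6.9
z = -4.5652
SAT-scale = SAT = 500 + 100z
Carry z at full precision (z = -31.5 / 6.9) into the conversion:
SAT-scale = 500 + 100 * (-31.5 / 6.9) = 500 + -3150 / 6.9
SAT-scale = 500 + -456.5217
SAT-scale = 43.4783

43.4783


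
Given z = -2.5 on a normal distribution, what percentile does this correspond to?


CDF(z) = 0.5 * (1 + erf(z/sqrt(2)))
erf(-1.7678) = -0.9876
CDF = 0.0062
Percentile rank = 0.0062 * 100 = 0.62

0.62


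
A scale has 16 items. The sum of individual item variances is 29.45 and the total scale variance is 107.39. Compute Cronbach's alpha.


alpha = (k/(k-1)) * (1 - sum(si^2)/s_total^2)
= (16/15) * (1 - 29.45/107.39)
alpha = 0.7742

0.7742


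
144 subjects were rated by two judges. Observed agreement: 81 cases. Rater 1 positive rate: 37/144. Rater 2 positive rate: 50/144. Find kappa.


P_o = 81/144 = 0.5625
P_e = (37*50 + 107*94) / 20736 = 0.574267
kappa = (P_o - P_e) / (1 - P_e)
kappa = (0.5625 - 0.574267) / (1 - 0.574267)
kappa = -0.0276

-0.0276


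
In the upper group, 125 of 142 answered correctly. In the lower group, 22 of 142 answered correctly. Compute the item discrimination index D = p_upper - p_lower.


p_upper = 125/142 = 0.8803
p_lower = 22/142 = 0.1549
D = 0.8803 - 0.1549 = 0.7254

0.7254


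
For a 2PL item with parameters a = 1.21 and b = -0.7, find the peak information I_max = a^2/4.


For 2PL, max info at theta = b = -0.7
I_max = a^2 / 4 = 1.21^2 / 4
= 1.4641 / 4
I_max = 0.366

0.366


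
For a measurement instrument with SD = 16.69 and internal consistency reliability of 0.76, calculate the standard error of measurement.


SEM = SD * sqrt(1 - rxx)
SEM = 16.69 * sqrt(1 - 0.76)
SEM = 16.69 * sqrt(0.24) = 16.69 * 0.489898
SEM = 8.1764

8.1764


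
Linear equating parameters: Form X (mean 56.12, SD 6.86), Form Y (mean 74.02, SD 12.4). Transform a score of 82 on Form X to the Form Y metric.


slope = SD_Y / SD_X = 12.4 / 6.86 ~ 1.8076
intercept = mean_Y - slope * mean_X = 74.02 - (12.4 / 6.86) * 56.12 ~ -27.4214
Y = slope * X + intercept. To avoid rounding drift from the rounded slope/intercept, evaluate the equivalent form Y = mean_Y + SD_Y * (X - mean_X) / SD_X at full precision:
Y = 74.02 + 12.4 * (82 - 56.12) / 6.86
Y = 74.02 + 12.4 * 25.88 / 6.86
Y = 74.02 + 320.912 / 6.86
Y = 74.02 + 46.7802
Y = 120.8002

120.8002


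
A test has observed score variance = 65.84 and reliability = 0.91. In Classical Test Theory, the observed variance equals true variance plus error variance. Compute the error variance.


var_true = rxx * var_obs = 0.91 * 65.84 = 59.9144
var_error = var_obs - var_true
var_error = 65.84 - 59.9144
var_error = 5.9256

5.9256


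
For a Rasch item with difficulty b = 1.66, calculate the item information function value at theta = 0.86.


P = 1/(1+exp(-(0.86-1.66))) = 0.31
I = P*(1-P) = 0.31 * 0.69
I = 0.2139

0.2139


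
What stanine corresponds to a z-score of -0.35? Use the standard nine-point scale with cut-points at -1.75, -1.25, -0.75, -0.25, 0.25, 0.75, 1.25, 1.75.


Stanine boundaries: [-1.75, -1.25, -0.75, -0.25, 0.25, 0.75, 1.25, 1.75]
z = -0.35
Check each boundary:
  z >= -1.75 -> could be stanine 2
  z >= -1.25 -> could be stanine 3
  z >= -0.75 -> could be stanine 4
  z < -0.25
  z < 0.25
  z < 0.75
  z < 1.25
  z < 1.75
Highest qualifying boundary gives stanine = 4

4


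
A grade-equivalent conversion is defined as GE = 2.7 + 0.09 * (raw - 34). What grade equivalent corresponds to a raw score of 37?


raw - median = 37 - 34 = 3
slope * diff = 0.09 * 3 = 0.27
GE = 2.7 + 0.27
GE = 2.97

2.97


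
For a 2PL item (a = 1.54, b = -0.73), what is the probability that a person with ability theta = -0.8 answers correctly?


a*(theta - b) = 1.54 * (-0.8 - -0.73) = -0.1078
exp(--0.1078) = 1.1138
P = 1 / (1 + 1.1138)
P = 0.4731

0.4731


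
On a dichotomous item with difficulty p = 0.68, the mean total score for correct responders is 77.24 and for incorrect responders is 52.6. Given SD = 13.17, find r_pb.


q = 1 - p = 0.32
rpb = ((M1 - M0) / SD) * sqrt(p * q)
rpb = ((77.24 - 52.6) / 13.17) * sqrt(0.68 * 0.32)
rpb = 0.8727

0.8727


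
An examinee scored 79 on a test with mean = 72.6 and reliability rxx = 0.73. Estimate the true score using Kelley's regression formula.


T_est = rxx * X + (1 - rxx) * mean
T_est = 0.73 * 79 + 0.27 * 72.6
T_est = 57.67 + 19.602
T_est = 77.272

77.272


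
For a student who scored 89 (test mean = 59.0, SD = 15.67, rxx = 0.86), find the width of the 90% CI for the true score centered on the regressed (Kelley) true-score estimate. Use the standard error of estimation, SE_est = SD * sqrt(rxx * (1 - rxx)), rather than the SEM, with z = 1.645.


True score estimate = 0.86*89 + 0.14*59.0 = 84.8
SE_est = SD * sqrt(rxx * (1 - rxx)) = 15.67 * sqrt(0.86 * 0.14) = 15.67 * sqrt(0.1204) = 5.437287
CI = T_est +/- z * SE_est, so width = 2 * z * SE_est = 2 * 1.645 * 5.437287
Width = 17.8887

17.8887


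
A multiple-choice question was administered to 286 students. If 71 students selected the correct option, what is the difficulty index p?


Item difficulty p = number correct / total examinees
p = 71 / 286
p = 0.2483

0.2483


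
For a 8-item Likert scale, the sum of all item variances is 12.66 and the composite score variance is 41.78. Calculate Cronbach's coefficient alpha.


alpha = (k/(k-1)) * (1 - sum(si^2)/s_total^2)
= (8/7) * (1 - 12.66/41.78)
alpha = 0.7966

0.7966


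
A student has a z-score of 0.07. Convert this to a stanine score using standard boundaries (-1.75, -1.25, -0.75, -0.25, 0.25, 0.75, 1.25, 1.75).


Stanine boundaries: [-1.75, -1.25, -0.75, -0.25, 0.25, 0.75, 1.25, 1.75]
z = 0.07
Check each boundary:
  z >= -1.75 -> could be stanine 2
  z >= -1.25 -> could be stanine 3
  z >= -0.75 -> could be stanine 4
  z >= -0.25 -> could be stanine 5
  z < 0.25
  z < 0.75
  z < 1.25
  z < 1.75
Highest qualifying boundary gives stanine = 5

5


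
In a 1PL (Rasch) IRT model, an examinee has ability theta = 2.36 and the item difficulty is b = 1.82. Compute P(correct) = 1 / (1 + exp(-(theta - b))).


theta - b = 2.36 - 1.82 = 0.54
exp(-(theta - b)) = exp(-0.54) = 0.5827
P = 1 / (1 + 0.5827)
P = 0.6318

0.6318


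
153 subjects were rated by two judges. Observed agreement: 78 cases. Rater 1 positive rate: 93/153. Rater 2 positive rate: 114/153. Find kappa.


P_o = 78/153 = 0.509804
P_e = (93*114 + 60*39) / 23409 = 0.552864
kappa = (P_o - P_e) / (1 - P_e)
kappa = (0.509804 - 0.552864) / (1 - 0.552864)
kappa = -0.0963

-0.0963


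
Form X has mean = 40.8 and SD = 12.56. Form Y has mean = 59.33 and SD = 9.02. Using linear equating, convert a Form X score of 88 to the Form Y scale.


slope = SD_Y / SD_X = 9.02 / 12.56 ~ 0.7182
intercept = mean_Y - slope * mean_X = 59.33 - (9.02 / 12.56) * 40.8 ~ 30.0294
Y = slope * X + intercept. To avoid rounding drift from the rounded slope/intercept, evaluate the equivalent form Y = mean_Y + SD_Y * (X - mean_X) / SD_X at full precision:
Y = 59.33 + 9.02 * (88 - 40.8) / 12.56
Y = 59.33 + 9.02 * 47.2 / 12.56
Y = 59.33 + 425.744 / 12.56
Y = 59.33 + 33.8968
Y = 93.2268

93.2268


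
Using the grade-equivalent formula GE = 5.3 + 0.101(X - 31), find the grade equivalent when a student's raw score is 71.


raw - median = 71 - 31 = 40
slope * diff = 0.101 * 40 = 4.04
GE = 5.3 + 4.04
GE = 9.34

9.34


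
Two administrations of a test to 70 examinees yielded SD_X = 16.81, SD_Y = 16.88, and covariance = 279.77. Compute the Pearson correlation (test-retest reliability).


r = cov(X,Y) / (SD_X * SD_Y)
r = 279.77 / (16.81 * 16.88)
r = 279.77 / 283.7528
r = 0.986

0.986


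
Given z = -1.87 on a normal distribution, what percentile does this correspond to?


CDF(z) = 0.5 * (1 + erf(z/sqrt(2)))
erf(-1.3223) = -0.9385
CDF = 0.0307
Percentile rank = 0.0307 * 100 = 3.07

3.07


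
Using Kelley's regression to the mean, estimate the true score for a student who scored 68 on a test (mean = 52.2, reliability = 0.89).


T_est = rxx * X + (1 - rxx) * mean
T_est = 0.89 * 68 + 0.11 * 52.2
T_est = 60.52 + 5.742
T_est = 66.262

66.262


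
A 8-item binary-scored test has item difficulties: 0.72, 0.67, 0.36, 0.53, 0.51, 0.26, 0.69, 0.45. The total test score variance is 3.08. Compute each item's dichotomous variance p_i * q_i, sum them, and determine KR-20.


For each item, compute p_i * q_i:
  Item 1: 0.72 * 0.28 = 0.2016
  Item 2: 0.67 * 0.33 = 0.2211
  Item 3: 0.36 * 0.64 = 0.2304
  Item 4: 0.53 * 0.47 = 0.2491
  Item 5: 0.51 * 0.49 = 0.2499
  Item 6: 0.26 * 0.74 = 0.1924
  Item 7: 0.69 * 0.31 = 0.2139
  Item 8: 0.45 * 0.55 = 0.2475
Sum(p_i * q_i) = 0.2016 + 0.2211 + 0.2304 + 0.2491 + 0.2499 + 0.1924 + 0.2139 + 0.2475 = 1.8059
KR-20 = (k/(k-1)) * (1 - Sum(p_i*q_i) / Var_total)
= (8/7) * (1 - 1.8059/3.08)
= 1.1429 * 0.4137
KR-20 = 0.4728

0.4728


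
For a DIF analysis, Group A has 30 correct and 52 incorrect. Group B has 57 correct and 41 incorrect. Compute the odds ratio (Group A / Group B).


Odds_A = 30/52 = 0.5769
Odds_B = 57/41 = 1.3902
OR = Odds_A / Odds_B = 0.5769 / 1.3902
Exactly, OR = (30 * 41) / (52 * 57) = 1230 / 2964
OR = 0.415

0.415


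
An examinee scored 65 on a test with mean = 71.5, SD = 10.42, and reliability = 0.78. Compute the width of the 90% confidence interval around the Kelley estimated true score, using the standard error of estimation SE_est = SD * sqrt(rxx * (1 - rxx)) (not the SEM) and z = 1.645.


True score estimate = 0.78*65 + 0.22*71.5 = 66.43
SE_est = SD * sqrt(rxx * (1 - rxx)) = 10.42 * sqrt(0.78 * 0.22) = 10.42 * sqrt(0.1716) = 4.316446
CI = T_est +/- z * SE_est, so width = 2 * z * SE_est = 2 * 1.645 * 4.316446
Width = 14.2011

14.2011


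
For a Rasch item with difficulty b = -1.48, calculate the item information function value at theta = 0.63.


P = 1/(1+exp(-(0.63--1.48))) = 0.8919
I = P*(1-P) = 0.8919 * 0.1081
I = 0.0964

0.0964


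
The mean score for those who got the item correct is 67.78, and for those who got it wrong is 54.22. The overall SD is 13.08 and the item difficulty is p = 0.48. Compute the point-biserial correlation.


q = 1 - p = 0.52
rpb = ((M1 - M0) / SD) * sqrt(p * q)
rpb = ((67.78 - 54.22) / 13.08) * sqrt(0.48 * 0.52)
rpb = 0.5179

0.5179


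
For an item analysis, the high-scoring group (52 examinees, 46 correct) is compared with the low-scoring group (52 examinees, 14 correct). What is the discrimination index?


p_upper = 46/52 = 0.8846
p_lower = 14/52 = 0.2692
D = 0.8846 - 0.2692 = 0.6154

0.6154


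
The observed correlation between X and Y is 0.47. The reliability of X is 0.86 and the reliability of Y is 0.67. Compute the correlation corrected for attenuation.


r_corrected = rxy / sqrt(rxx * ryy)
= 0.47 / sqrt(0.86 * 0.67)
= 0.47 / sqrt(0.5762)
= 0.47 / 0.759078
r_corrected = 0.6192

0.6192


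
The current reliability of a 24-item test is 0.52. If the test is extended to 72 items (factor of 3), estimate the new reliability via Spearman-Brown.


r_new = (n * rxx) / (1 + (n-1) * rxx)
r_new = (3 * 0.52) / (1 + 2 * 0.52)
r_new = 1.56 / 2.04
r_new = 0.7647

0.7647


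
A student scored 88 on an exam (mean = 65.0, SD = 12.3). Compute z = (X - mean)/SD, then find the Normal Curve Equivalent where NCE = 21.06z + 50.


z = (X - mean) / SD = (88 - 65.0) / 12.3
z = 23.0 / 12.3
z = 1.8699
NCE = NCE = 21.06z + 50
Carry z at full precision (z = 23.0 / 12.3) into the conversion:
NCE = 21.06 * (23.0 / 12.3) + 50 = 484.38 / 12.3 + 50
NCE = 39.3805 + 50
NCE = 89.3805

89.3805


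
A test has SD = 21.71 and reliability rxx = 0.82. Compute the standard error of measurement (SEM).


SEM = SD * sqrt(1 - rxx)
SEM = 21.71 * sqrt(1 - 0.82)
SEM = 21.71 * sqrt(0.18) = 21.71 * 0.424264
SEM = 9.2108

9.2108


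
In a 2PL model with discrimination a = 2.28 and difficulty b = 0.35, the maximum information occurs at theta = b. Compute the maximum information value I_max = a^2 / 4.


For 2PL, max info at theta = b = 0.35
I_max = a^2 / 4 = 2.28^2 / 4
= 5.1984 / 4
I_max = 1.2996

1.2996
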